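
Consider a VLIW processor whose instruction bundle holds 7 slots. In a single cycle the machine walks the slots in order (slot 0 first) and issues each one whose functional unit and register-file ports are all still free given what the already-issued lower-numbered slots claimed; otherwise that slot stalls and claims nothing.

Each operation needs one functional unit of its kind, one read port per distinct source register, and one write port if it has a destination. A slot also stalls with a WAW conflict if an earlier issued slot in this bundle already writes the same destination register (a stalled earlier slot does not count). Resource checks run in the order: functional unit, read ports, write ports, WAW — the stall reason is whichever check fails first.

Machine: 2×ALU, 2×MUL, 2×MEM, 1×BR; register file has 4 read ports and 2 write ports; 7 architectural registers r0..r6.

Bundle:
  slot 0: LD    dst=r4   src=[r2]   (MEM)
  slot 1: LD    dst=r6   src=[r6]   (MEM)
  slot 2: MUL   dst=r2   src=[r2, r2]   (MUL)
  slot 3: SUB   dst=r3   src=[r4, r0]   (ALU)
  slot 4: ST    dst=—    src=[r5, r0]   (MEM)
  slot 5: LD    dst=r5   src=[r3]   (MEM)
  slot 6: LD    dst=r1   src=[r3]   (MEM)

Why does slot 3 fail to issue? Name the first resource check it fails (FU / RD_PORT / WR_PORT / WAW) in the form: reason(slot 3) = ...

slot 0 (MEM): ISSUE — free A2,Mu2,Ld1,B1 rp3 wp1
slot 1 (MEM): ISSUE — free A2,Mu2,Ld0,B1 rp2 wp0
slot 2 (MUL): stall WR_PORT — free A2,Mu2,Ld0,B1 rp2 wp0
slot 3 (ALU): stall WR_PORT — free A2,Mu2,Ld0,B1 rp2 wp0
slot 4 (MEM): stall FU — free A2,Mu2,Ld0,B1 rp2 wp0
slot 5 (MEM): stall FU — free A2,Mu2,Ld0,B1 rp2 wp0
slot 6 (MEM): stall FU — free A2,Mu2,Ld0,B1 rp2 wp0

reason(slot 3) = WR_PORT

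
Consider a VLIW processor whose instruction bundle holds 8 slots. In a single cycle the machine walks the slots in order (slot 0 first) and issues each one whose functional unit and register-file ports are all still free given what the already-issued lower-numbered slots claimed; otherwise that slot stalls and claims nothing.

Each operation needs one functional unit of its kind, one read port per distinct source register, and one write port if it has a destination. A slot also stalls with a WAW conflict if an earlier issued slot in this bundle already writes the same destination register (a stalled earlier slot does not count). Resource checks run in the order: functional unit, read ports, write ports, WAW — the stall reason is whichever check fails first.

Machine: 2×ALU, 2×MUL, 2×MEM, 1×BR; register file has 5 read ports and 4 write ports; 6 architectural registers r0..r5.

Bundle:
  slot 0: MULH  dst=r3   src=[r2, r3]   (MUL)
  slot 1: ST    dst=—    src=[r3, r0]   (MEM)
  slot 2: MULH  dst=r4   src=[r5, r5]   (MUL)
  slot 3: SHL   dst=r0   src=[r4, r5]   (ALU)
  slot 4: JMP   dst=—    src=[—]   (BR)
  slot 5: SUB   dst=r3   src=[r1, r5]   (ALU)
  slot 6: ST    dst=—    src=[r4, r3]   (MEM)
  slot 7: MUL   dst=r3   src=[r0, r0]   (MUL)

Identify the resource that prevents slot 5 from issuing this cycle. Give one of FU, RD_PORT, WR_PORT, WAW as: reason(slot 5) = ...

slot 0 (MUL): ISSUE — free A2,Mu1,Ld2,B1 rp3 wp3
slot 1 (MEM): ISSUE — free A2,Mu1,Ld1,B1 rp1 wp3
slot 2 (MUL): ISSUE — free A2,Mu0,Ld1,B1 rp0 wp2
slot 3 (ALU): stall RD_PORT — free A2,Mu0,Ld1,B1 rp0 wp2
slot 4 (BR): ISSUE — free A2,Mu0,Ld1,B0 rp0 wp2
slot 5 (ALU): stall RD_PORT — free A2,Mu0,Ld1,B0 rp0 wp2
slot 6 (MEM): stall RD_PORT — free A2,Mu0,Ld1,B0 rp0 wp2
slot 7 (MUL): stall FU — free A2,Mu0,Ld1,B0 rp0 wp2

reason(slot 5) = RD_PORT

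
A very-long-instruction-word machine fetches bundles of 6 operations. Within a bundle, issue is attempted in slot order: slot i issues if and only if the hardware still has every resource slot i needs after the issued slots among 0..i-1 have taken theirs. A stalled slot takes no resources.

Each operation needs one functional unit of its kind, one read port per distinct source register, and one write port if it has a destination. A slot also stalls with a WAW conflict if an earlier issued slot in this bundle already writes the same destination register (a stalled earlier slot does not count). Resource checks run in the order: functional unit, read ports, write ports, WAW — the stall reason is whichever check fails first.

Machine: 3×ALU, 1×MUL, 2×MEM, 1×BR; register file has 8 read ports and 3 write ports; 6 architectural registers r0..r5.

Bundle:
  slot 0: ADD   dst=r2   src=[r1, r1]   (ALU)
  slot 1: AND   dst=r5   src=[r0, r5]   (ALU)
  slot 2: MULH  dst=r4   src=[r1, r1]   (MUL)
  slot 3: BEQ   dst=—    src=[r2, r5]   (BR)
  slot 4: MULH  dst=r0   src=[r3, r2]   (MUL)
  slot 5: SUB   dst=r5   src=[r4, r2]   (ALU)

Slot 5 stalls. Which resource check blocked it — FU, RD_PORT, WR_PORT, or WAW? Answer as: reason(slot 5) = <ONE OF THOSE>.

reason(slot 5) = WR_PORT

slot 0 (ALU): ISSUE — free A2,Mu1,Ld2,B1 rp7 wp2
slot 1 (ALU): ISSUE — free A1,Mu1,Ld2,B1 rp5 wp1
slot 2 (MUL): ISSUE — free A1,Mu0,Ld2,B1 rp4 wp0
slot 3 (BR): ISSUE — free A1,Mu0,Ld2,B0 rp2 wp0
slot 4 (MUL): stall FU — free A1,Mu0,Ld2,B0 rp2 wp0
slot 5 (ALU): stall WR_PORT — free A1,Mu0,Ld2,B0 rp2 wp0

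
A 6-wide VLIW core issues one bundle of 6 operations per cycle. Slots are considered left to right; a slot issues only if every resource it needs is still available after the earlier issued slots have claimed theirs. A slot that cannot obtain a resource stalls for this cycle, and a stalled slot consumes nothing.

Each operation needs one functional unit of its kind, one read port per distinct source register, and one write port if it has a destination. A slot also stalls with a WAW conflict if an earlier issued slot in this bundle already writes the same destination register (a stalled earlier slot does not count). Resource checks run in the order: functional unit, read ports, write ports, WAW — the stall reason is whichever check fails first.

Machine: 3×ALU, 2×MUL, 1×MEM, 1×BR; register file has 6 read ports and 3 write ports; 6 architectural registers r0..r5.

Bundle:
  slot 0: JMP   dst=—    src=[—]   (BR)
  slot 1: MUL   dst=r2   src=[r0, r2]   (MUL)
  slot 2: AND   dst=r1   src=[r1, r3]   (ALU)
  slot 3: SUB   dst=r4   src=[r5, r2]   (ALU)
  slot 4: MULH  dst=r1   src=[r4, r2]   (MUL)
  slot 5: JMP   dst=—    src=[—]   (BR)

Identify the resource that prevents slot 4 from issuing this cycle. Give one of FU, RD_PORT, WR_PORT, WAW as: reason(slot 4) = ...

reason(slot 4) = RD_PORT

#0 BR src=- dispatched  <A:3 Mu:2 Ld:1 B:0 rd:6 wr:3>
#1 MUL src=r0,r2 dispatched  <A:3 Mu:1 Ld:1 B:0 rd:4 wr:2>
#2 ALU src=r1,r3 dispatched  <A:2 Mu:1 Ld:1 B:0 rd:2 wr:1>
#3 ALU src=r5,r2 dispatched  <A:1 Mu:1 Ld:1 B:0 rd:0 wr:0>
#4 MUL src=r4,r2 held:RD_PORT  <A:1 Mu:1 Ld:1 B:0 rd:0 wr:0>
#5 BR src=- held:FU  <A:1 Mu:1 Ld:1 B:0 rd:0 wr:0>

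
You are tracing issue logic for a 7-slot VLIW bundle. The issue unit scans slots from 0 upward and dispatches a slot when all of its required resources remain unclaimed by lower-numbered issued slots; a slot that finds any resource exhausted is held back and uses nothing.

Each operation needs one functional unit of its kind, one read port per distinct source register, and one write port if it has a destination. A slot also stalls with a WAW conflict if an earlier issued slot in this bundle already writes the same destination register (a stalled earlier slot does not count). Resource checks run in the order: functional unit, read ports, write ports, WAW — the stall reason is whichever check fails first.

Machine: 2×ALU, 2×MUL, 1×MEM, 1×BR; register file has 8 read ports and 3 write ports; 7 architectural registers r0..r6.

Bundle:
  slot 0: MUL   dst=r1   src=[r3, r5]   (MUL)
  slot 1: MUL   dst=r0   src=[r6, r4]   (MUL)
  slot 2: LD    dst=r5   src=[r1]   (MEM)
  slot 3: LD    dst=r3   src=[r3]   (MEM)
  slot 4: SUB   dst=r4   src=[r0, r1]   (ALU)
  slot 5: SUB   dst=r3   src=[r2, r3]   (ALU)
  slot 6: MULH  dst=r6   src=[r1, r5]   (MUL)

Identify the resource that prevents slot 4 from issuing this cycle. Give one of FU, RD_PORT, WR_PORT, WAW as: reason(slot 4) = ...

reason(slot 4) = WR_PORT

[0] MUL needs rd=2 wr=1: ok; after: ALU=2 MUL=1 MEM=1 BR=1, R=6, W=2
[1] MUL needs rd=2 wr=1: ok; after: ALU=2 MUL=0 MEM=1 BR=1, R=4, W=1
[2] MEM needs rd=1 wr=1: ok; after: ALU=2 MUL=0 MEM=0 BR=1, R=3, W=0
[3] MEM needs rd=1 wr=1: FU; after: ALU=2 MUL=0 MEM=0 BR=1, R=3, W=0
[4] ALU needs rd=2 wr=1: WR_PORT; after: ALU=2 MUL=0 MEM=0 BR=1, R=3, W=0
[5] ALU needs rd=2 wr=1: WR_PORT; after: ALU=2 MUL=0 MEM=0 BR=1, R=3, W=0
[6] MUL needs rd=2 wr=1: FU; after: ALU=2 MUL=0 MEM=0 BR=1, R=3, W=0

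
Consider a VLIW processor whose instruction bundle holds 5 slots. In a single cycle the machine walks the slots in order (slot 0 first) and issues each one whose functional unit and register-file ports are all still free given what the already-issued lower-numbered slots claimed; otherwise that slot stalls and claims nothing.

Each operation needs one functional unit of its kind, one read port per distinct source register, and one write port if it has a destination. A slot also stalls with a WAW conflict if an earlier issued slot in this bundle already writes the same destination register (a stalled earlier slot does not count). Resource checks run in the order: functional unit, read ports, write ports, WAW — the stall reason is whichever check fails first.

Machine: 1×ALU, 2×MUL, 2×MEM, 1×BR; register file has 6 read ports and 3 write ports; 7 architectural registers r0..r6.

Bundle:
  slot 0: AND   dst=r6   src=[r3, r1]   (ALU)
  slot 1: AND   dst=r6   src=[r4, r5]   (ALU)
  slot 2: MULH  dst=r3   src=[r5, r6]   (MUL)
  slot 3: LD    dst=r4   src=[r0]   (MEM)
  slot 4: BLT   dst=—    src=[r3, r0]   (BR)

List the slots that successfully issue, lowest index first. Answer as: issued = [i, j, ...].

[0] ALU needs rd=2 wr=1: ok; after: ALU=0 MUL=2 MEM=2 BR=1, R=4, W=2
[1] ALU needs rd=2 wr=1: FU; after: ALU=0 MUL=2 MEM=2 BR=1, R=4, W=2
[2] MUL needs rd=2 wr=1: ok; after: ALU=0 MUL=1 MEM=2 BR=1, R=2, W=1
[3] MEM needs rd=1 wr=1: ok; after: ALU=0 MUL=1 MEM=1 BR=1, R=1, W=0
[4] BR needs rd=2 wr=0: RD_PORT; after: ALU=0 MUL=1 MEM=1 BR=1, R=1, W=0

issued = [0, 2, 3]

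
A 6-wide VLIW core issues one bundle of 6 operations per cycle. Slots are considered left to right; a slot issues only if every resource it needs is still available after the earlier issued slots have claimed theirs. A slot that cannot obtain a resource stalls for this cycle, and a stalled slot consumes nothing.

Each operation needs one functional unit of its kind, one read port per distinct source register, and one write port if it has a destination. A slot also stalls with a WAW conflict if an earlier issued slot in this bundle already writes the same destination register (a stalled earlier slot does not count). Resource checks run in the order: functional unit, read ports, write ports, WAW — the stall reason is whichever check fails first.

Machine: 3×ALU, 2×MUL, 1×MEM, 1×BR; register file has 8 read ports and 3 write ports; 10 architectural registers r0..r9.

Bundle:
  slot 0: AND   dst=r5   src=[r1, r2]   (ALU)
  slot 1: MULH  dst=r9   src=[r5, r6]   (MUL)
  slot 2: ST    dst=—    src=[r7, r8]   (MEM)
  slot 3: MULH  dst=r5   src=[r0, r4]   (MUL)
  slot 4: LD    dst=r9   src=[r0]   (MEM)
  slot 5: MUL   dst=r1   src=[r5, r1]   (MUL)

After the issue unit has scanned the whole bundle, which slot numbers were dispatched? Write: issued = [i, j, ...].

issued = [0, 1, 2, 5]

(0) want 1×ALU +2rd +1wr — yes → AL2|MU2|ME1|BR1|rd6|wr2
(1) want 1×MUL +2rd +1wr — yes → AL2|MU1|ME1|BR1|rd4|wr1
(2) want 1×MEM +2rd +0wr — yes → AL2|MU1|ME0|BR1|rd2|wr1
(3) want 1×MUL +2rd +1wr — WAW → AL2|MU1|ME0|BR1|rd2|wr1
(4) want 1×MEM +1rd +1wr — FU → AL2|MU1|ME0|BR1|rd2|wr1
(5) want 1×MUL +2rd +1wr — yes → AL2|MU0|ME0|BR1|rd0|wr0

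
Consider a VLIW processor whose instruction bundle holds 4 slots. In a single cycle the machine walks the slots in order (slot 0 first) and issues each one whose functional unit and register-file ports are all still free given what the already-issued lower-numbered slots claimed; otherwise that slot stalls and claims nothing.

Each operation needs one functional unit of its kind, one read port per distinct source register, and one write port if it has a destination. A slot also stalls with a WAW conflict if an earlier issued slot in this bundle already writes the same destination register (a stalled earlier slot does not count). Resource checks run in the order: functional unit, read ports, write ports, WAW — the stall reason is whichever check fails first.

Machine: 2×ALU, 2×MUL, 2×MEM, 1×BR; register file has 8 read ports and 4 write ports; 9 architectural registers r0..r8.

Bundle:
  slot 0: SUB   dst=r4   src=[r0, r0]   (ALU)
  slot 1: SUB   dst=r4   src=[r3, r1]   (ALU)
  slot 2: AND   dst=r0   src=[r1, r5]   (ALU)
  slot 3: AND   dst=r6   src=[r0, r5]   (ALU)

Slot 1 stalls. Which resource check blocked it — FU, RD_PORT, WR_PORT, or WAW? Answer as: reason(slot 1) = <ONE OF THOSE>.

slot 0 (ALU): ISSUE — free A1,Mu2,Ld2,B1 rp7 wp3
slot 1 (ALU): stall WAW — free A1,Mu2,Ld2,B1 rp7 wp3
slot 2 (ALU): ISSUE — free A0,Mu2,Ld2,B1 rp5 wp2
slot 3 (ALU): stall FU — free A0,Mu2,Ld2,B1 rp5 wp2

reason(slot 1) = WAW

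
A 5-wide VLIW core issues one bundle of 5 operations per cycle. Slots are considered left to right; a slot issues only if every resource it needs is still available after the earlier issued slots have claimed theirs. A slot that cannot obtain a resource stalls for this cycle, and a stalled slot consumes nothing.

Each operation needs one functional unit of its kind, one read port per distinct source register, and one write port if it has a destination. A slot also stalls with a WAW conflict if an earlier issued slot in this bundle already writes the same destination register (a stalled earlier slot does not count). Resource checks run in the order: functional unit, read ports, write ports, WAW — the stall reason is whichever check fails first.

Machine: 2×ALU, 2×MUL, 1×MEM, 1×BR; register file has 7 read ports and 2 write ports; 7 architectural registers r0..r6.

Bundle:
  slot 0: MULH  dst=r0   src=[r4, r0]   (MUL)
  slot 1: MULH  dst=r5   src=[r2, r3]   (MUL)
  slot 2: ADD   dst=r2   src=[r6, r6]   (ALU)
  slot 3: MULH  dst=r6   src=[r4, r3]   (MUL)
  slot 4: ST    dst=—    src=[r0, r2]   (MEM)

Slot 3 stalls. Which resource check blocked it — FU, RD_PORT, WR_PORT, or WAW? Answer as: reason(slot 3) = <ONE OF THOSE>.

slot 0 (MUL): ISSUE — free A2,Mu1,Ld1,B1 rp5 wp1
slot 1 (MUL): ISSUE — free A2,Mu0,Ld1,B1 rp3 wp0
slot 2 (ALU): stall WR_PORT — free A2,Mu0,Ld1,B1 rp3 wp0
slot 3 (MUL): stall FU — free A2,Mu0,Ld1,B1 rp3 wp0
slot 4 (MEM): ISSUE — free A2,Mu0,Ld0,B1 rp1 wp0

reason(slot 3) = FU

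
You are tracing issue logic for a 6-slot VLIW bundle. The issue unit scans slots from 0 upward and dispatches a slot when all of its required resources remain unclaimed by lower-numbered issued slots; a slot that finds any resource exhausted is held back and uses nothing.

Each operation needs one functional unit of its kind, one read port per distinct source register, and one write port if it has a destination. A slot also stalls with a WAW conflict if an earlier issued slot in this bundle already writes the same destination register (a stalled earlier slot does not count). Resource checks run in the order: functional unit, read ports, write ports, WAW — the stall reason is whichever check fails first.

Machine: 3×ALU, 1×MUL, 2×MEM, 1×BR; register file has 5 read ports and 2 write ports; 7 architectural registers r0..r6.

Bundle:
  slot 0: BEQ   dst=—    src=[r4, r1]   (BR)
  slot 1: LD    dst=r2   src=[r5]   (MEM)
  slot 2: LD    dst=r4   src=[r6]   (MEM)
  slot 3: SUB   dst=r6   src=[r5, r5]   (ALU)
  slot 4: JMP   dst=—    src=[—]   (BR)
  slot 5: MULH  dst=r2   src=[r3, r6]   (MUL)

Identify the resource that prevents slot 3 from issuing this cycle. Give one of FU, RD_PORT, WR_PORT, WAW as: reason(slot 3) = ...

  0. BR ⇒ go  {3A/1Mu/2Ld/0B | 3r 2w}
  1. MEM→r2 ⇒ go  {3A/1Mu/1Ld/0B | 2r 1w}
  2. MEM→r4 ⇒ go  {3A/1Mu/0Ld/0B | 1r 0w}
  3. ALU→r6 ⇒ no(WR_PORT)  {3A/1Mu/0Ld/0B | 1r 0w}
  4. BR ⇒ no(FU)  {3A/1Mu/0Ld/0B | 1r 0w}
  5. MUL→r2 ⇒ no(RD_PORT)  {3A/1Mu/0Ld/0B | 1r 0w}

reason(slot 3) = WR_PORT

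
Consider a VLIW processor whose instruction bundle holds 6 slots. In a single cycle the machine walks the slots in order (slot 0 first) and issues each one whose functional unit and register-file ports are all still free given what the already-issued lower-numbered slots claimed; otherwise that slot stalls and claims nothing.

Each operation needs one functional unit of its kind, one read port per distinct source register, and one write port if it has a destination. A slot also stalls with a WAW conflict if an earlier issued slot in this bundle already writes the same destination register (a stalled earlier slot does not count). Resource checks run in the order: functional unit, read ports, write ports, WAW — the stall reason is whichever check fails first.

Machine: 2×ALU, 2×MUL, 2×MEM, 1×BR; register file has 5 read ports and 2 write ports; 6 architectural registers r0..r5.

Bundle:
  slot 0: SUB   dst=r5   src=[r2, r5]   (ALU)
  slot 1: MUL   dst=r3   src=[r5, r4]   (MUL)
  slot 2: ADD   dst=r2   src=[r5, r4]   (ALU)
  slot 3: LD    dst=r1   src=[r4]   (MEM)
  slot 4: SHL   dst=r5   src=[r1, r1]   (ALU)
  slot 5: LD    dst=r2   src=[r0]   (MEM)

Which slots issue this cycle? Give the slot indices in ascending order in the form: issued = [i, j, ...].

issued = [0, 1]

(0) want 1×ALU +2rd +1wr — yes → AL1|MU2|ME2|BR1|rd3|wr1
(1) want 1×MUL +2rd +1wr — yes → AL1|MU1|ME2|BR1|rd1|wr0
(2) want 1×ALU +2rd +1wr — RD_PORT → AL1|MU1|ME2|BR1|rd1|wr0
(3) want 1×MEM +1rd +1wr — WR_PORT → AL1|MU1|ME2|BR1|rd1|wr0
(4) want 1×ALU +1rd +1wr — WR_PORT → AL1|MU1|ME2|BR1|rd1|wr0
(5) want 1×MEM +1rd +1wr — WR_PORT → AL1|MU1|ME2|BR1|rd1|wr0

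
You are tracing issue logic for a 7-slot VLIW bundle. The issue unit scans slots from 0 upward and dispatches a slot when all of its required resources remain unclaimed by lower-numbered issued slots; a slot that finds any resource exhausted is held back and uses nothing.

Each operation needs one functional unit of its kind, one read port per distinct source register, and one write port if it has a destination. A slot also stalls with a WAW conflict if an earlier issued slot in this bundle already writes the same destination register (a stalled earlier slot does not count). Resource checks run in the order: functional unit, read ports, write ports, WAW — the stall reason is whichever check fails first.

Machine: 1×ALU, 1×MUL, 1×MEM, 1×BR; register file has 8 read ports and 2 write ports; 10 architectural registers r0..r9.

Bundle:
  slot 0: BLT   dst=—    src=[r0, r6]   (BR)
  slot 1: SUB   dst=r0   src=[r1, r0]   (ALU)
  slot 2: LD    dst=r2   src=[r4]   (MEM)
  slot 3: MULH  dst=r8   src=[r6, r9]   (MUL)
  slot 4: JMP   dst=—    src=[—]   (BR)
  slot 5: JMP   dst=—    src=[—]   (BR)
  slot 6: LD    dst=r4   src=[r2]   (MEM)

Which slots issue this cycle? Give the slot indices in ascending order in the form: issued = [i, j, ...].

issued = [0, 1, 2]

#0 BR src=r0,r6 dispatched  <A:1 Mu:1 Ld:1 B:0 rd:6 wr:2>
#1 ALU src=r1,r0 dispatched  <A:0 Mu:1 Ld:1 B:0 rd:4 wr:1>
#2 MEM src=r4 dispatched  <A:0 Mu:1 Ld:0 B:0 rd:3 wr:0>
#3 MUL src=r6,r9 held:WR_PORT  <A:0 Mu:1 Ld:0 B:0 rd:3 wr:0>
#4 BR src=- held:FU  <A:0 Mu:1 Ld:0 B:0 rd:3 wr:0>
#5 BR src=- held:FU  <A:0 Mu:1 Ld:0 B:0 rd:3 wr:0>
#6 MEM src=r2 held:FU  <A:0 Mu:1 Ld:0 B:0 rd:3 wr:0>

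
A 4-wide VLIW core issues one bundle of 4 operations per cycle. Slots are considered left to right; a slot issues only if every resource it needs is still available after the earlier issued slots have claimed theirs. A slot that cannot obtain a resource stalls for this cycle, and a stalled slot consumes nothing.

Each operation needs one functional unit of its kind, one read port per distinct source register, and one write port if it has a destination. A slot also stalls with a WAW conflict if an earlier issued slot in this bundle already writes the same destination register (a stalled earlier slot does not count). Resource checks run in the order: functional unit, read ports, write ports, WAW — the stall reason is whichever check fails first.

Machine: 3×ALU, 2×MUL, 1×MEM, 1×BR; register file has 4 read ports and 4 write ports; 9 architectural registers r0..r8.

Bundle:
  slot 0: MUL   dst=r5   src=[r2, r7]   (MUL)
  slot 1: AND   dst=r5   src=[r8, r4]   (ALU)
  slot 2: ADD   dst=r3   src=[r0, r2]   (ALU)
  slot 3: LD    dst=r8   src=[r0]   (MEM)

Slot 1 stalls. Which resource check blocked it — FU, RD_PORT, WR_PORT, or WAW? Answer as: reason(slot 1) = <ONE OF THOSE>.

(0) want 1×MUL +2rd +1wr — yes → AL3|MU1|ME1|BR1|rd2|wr3
(1) want 1×ALU +2rd +1wr — WAW → AL3|MU1|ME1|BR1|rd2|wr3
(2) want 1×ALU +2rd +1wr — yes → AL2|MU1|ME1|BR1|rd0|wr2
(3) want 1×MEM +1rd +1wr — RD_PORT → AL2|MU1|ME1|BR1|rd0|wr2

reason(slot 1) = WAW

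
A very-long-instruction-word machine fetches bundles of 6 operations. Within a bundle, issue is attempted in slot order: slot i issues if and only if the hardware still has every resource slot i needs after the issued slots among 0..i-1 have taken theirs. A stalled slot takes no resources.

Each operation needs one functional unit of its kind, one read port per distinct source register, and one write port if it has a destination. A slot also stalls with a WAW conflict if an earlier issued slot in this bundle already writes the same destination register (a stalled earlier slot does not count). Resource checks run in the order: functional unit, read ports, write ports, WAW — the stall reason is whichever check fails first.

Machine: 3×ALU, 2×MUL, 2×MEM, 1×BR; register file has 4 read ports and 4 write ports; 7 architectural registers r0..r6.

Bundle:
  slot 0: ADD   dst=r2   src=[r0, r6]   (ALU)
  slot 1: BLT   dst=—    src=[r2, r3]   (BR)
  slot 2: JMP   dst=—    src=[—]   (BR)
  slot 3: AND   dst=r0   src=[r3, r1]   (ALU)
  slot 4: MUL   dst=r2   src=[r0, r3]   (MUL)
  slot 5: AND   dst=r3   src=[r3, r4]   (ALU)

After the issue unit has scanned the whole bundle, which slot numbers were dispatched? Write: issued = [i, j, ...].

issued = [0, 1]

(0) want 1×ALU +2rd +1wr — yes → AL2|MU2|ME2|BR1|rd2|wr3
(1) want 1×BR +2rd +0wr — yes → AL2|MU2|ME2|BR0|rd0|wr3
(2) want 1×BR +0rd +0wr — FU → AL2|MU2|ME2|BR0|rd0|wr3
(3) want 1×ALU +2rd +1wr — RD_PORT → AL2|MU2|ME2|BR0|rd0|wr3
(4) want 1×MUL +2rd +1wr — RD_PORT → AL2|MU2|ME2|BR0|rd0|wr3
(5) want 1×ALU +2rd +1wr — RD_PORT → AL2|MU2|ME2|BR0|rd0|wr3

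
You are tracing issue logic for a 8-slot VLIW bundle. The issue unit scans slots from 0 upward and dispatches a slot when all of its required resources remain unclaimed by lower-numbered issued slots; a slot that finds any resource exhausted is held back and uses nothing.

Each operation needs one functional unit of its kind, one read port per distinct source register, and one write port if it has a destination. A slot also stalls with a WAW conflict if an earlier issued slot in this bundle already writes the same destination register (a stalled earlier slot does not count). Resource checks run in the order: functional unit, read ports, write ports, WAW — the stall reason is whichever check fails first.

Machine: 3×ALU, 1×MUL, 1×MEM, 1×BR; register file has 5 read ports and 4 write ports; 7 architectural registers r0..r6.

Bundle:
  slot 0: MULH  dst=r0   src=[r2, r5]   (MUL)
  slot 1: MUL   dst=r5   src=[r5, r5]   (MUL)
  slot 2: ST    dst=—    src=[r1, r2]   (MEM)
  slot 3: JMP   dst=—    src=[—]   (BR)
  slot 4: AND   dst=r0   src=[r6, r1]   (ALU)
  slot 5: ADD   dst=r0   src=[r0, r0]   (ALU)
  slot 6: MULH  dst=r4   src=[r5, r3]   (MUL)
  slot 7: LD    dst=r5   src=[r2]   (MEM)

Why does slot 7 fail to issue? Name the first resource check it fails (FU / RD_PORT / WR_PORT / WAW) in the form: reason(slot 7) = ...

reason(slot 7) = FU

slot 0 (MUL): ISSUE — free A3,Mu0,Ld1,B1 rp3 wp3
slot 1 (MUL): stall FU — free A3,Mu0,Ld1,B1 rp3 wp3
slot 2 (MEM): ISSUE — free A3,Mu0,Ld0,B1 rp1 wp3
slot 3 (BR): ISSUE — free A3,Mu0,Ld0,B0 rp1 wp3
slot 4 (ALU): stall RD_PORT — free A3,Mu0,Ld0,B0 rp1 wp3
slot 5 (ALU): stall WAW — free A3,Mu0,Ld0,B0 rp1 wp3
slot 6 (MUL): stall FU — free A3,Mu0,Ld0,B0 rp1 wp3
slot 7 (MEM): stall FU — free A3,Mu0,Ld0,B0 rp1 wp3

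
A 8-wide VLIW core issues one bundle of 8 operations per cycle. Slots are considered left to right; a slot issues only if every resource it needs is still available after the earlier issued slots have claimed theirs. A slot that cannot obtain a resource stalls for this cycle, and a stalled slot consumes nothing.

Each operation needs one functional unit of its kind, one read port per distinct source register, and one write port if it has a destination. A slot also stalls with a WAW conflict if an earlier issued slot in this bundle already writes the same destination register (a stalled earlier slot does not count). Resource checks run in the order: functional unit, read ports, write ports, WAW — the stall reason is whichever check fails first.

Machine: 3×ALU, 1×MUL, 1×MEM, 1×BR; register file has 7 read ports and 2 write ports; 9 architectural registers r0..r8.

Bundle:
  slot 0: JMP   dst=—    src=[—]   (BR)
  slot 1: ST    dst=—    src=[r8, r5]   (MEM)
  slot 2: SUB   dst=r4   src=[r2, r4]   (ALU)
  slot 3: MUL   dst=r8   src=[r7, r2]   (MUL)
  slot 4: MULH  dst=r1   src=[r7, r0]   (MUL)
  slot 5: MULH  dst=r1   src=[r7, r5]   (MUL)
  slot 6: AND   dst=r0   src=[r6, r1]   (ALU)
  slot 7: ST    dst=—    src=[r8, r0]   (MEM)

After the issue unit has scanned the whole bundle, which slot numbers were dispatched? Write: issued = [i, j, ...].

(0) want 1×BR +0rd +0wr — yes → AL3|MU1|ME1|BR0|rd7|wr2
(1) want 1×MEM +2rd +0wr — yes → AL3|MU1|ME0|BR0|rd5|wr2
(2) want 1×ALU +2rd +1wr — yes → AL2|MU1|ME0|BR0|rd3|wr1
(3) want 1×MUL +2rd +1wr — yes → AL2|MU0|ME0|BR0|rd1|wr0
(4) want 1×MUL +2rd +1wr — FU → AL2|MU0|ME0|BR0|rd1|wr0
(5) want 1×MUL +2rd +1wr — FU → AL2|MU0|ME0|BR0|rd1|wr0
(6) want 1×ALU +2rd +1wr — RD_PORT → AL2|MU0|ME0|BR0|rd1|wr0
(7) want 1×MEM +2rd +0wr — FU → AL2|MU0|ME0|BR0|rd1|wr0

issued = [0, 1, 2, 3]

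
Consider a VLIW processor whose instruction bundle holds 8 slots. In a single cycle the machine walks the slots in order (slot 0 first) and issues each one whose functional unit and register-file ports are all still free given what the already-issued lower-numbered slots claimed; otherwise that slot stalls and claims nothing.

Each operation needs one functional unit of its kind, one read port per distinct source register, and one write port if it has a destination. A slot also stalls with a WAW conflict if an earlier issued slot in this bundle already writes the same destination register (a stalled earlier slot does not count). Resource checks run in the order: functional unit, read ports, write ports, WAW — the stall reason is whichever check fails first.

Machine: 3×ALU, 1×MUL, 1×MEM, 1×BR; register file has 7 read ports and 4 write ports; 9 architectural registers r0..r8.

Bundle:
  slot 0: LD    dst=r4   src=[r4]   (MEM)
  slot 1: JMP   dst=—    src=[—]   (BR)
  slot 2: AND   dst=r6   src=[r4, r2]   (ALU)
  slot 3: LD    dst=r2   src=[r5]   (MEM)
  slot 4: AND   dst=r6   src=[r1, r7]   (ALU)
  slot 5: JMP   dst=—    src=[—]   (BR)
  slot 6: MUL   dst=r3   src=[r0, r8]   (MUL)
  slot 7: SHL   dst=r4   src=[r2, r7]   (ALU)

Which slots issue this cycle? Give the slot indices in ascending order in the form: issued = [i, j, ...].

  0. MEM→r4 ⇒ go  {3A/1Mu/0Ld/1B | 6r 3w}
  1. BR ⇒ go  {3A/1Mu/0Ld/0B | 6r 3w}
  2. ALU→r6 ⇒ go  {2A/1Mu/0Ld/0B | 4r 2w}
  3. MEM→r2 ⇒ no(FU)  {2A/1Mu/0Ld/0B | 4r 2w}
  4. ALU→r6 ⇒ no(WAW)  {2A/1Mu/0Ld/0B | 4r 2w}
  5. BR ⇒ no(FU)  {2A/1Mu/0Ld/0B | 4r 2w}
  6. MUL→r3 ⇒ go  {2A/0Mu/0Ld/0B | 2r 1w}
  7. ALU→r4 ⇒ no(WAW)  {2A/0Mu/0Ld/0B | 2r 1w}

issued = [0, 1, 2, 6]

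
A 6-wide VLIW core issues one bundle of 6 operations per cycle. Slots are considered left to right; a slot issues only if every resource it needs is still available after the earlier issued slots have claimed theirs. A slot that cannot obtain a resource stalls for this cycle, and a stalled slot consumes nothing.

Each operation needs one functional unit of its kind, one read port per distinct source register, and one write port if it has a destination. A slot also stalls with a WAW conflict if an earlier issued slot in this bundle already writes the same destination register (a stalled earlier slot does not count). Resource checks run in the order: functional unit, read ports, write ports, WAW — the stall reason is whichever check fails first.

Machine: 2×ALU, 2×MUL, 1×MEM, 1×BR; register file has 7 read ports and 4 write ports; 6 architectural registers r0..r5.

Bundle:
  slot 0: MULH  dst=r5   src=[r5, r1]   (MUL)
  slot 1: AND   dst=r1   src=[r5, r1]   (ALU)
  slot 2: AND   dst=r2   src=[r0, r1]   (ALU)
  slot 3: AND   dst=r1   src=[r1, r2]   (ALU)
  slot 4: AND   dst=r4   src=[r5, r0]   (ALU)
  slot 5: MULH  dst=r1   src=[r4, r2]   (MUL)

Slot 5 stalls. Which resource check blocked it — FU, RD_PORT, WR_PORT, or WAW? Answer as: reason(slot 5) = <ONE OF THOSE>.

reason(slot 5) = RD_PORT

(0) want 1×MUL +2rd +1wr — yes → AL2|MU1|ME1|BR1|rd5|wr3
(1) want 1×ALU +2rd +1wr — yes → AL1|MU1|ME1|BR1|rd3|wr2
(2) want 1×ALU +2rd +1wr — yes → AL0|MU1|ME1|BR1|rd1|wr1
(3) want 1×ALU +2rd +1wr — FU → AL0|MU1|ME1|BR1|rd1|wr1
(4) want 1×ALU +2rd +1wr — FU → AL0|MU1|ME1|BR1|rd1|wr1
(5) want 1×MUL +2rd +1wr — RD_PORT → AL0|MU1|ME1|BR1|rd1|wr1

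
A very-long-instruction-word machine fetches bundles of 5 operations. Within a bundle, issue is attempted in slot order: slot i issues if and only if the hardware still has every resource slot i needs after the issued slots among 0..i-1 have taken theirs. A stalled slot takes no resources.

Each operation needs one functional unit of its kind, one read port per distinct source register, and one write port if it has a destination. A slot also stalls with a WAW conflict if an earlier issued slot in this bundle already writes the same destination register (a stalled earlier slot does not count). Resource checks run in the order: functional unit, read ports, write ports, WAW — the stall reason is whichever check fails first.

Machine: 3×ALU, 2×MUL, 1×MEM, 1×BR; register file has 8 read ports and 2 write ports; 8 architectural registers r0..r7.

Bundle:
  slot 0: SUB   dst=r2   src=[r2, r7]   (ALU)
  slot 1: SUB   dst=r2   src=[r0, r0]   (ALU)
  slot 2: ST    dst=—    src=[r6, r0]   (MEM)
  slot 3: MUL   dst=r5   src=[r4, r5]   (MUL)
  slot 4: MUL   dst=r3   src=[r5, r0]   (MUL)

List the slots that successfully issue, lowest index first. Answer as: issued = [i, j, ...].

issued = [0, 2, 3]

(0) want 1×ALU +2rd +1wr — yes → AL2|MU2|ME1|BR1|rd6|wr1
(1) want 1×ALU +1rd +1wr — WAW → AL2|MU2|ME1|BR1|rd6|wr1
(2) want 1×MEM +2rd +0wr — yes → AL2|MU2|ME0|BR1|rd4|wr1
(3) want 1×MUL +2rd +1wr — yes → AL2|MU1|ME0|BR1|rd2|wr0
(4) want 1×MUL +2rd +1wr — WR_PORT → AL2|MU1|ME0|BR1|rd2|wr0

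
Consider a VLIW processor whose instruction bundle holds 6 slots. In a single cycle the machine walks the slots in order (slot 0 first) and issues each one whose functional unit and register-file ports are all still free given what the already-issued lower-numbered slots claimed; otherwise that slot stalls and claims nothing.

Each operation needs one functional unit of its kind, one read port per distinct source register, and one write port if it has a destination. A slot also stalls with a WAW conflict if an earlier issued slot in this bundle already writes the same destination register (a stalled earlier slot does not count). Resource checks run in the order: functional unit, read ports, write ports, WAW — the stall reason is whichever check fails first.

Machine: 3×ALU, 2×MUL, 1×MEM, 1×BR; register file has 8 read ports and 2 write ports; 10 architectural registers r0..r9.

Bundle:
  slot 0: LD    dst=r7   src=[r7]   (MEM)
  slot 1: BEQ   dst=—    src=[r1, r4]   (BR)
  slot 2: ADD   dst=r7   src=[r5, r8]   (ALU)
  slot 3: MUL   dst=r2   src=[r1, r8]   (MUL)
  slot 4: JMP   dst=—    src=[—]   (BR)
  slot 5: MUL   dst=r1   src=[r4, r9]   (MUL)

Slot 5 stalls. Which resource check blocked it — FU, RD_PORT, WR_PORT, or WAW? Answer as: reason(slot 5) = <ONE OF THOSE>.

reason(slot 5) = WR_PORT

(0) want 1×MEM +1rd +1wr — yes → AL3|MU2|ME0|BR1|rd7|wr1
(1) want 1×BR +2rd +0wr — yes → AL3|MU2|ME0|BR0|rd5|wr1
(2) want 1×ALU +2rd +1wr — WAW → AL3|MU2|ME0|BR0|rd5|wr1
(3) want 1×MUL +2rd +1wr — yes → AL3|MU1|ME0|BR0|rd3|wr0
(4) want 1×BR +0rd +0wr — FU → AL3|MU1|ME0|BR0|rd3|wr0
(5) want 1×MUL +2rd +1wr — WR_PORT → AL3|MU1|ME0|BR0|rd3|wr0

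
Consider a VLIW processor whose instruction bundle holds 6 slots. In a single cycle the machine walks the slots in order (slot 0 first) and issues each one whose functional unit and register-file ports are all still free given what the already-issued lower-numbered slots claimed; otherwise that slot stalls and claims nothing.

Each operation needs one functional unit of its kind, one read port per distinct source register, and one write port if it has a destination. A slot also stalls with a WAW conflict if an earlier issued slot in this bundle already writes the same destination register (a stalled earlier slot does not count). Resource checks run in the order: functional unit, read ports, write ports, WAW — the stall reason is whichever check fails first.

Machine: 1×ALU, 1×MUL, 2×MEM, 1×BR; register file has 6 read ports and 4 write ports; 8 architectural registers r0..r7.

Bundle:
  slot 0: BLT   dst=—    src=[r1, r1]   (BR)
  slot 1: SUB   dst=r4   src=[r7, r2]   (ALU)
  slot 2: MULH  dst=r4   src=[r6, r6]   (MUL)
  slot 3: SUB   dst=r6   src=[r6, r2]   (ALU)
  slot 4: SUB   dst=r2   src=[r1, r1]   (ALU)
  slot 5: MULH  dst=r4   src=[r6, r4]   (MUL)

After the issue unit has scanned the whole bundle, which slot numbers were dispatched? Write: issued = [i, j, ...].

issued = [0, 1]

(0) want 1×BR +1rd +0wr — yes → AL1|MU1|ME2|BR0|rd5|wr4
(1) want 1×ALU +2rd +1wr — yes → AL0|MU1|ME2|BR0|rd3|wr3
(2) want 1×MUL +1rd +1wr — WAW → AL0|MU1|ME2|BR0|rd3|wr3
(3) want 1×ALU +2rd +1wr — FU → AL0|MU1|ME2|BR0|rd3|wr3
(4) want 1×ALU +1rd +1wr — FU → AL0|MU1|ME2|BR0|rd3|wr3
(5) want 1×MUL +2rd +1wr — WAW → AL0|MU1|ME2|BR0|rd3|wr3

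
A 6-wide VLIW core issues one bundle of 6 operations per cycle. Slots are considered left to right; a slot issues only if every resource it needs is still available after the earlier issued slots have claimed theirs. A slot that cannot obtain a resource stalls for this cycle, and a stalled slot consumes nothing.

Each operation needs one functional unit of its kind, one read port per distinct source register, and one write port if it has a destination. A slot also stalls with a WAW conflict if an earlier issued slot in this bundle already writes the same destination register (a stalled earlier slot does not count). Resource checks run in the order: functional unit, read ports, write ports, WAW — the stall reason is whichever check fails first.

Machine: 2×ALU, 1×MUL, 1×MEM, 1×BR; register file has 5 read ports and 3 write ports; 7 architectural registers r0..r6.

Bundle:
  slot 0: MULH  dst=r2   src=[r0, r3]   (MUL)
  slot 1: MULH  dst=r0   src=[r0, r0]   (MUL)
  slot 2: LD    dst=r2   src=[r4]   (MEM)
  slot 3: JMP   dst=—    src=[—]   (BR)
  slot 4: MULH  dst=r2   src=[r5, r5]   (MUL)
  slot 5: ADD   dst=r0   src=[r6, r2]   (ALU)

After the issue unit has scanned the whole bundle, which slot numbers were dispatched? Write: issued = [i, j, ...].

[0] MUL needs rd=2 wr=1: ok; after: ALU=2 MUL=0 MEM=1 BR=1, R=3, W=2
[1] MUL needs rd=1 wr=1: FU; after: ALU=2 MUL=0 MEM=1 BR=1, R=3, W=2
[2] MEM needs rd=1 wr=1: WAW; after: ALU=2 MUL=0 MEM=1 BR=1, R=3, W=2
[3] BR needs rd=0 wr=0: ok; after: ALU=2 MUL=0 MEM=1 BR=0, R=3, W=2
[4] MUL needs rd=1 wr=1: FU; after: ALU=2 MUL=0 MEM=1 BR=0, R=3, W=2
[5] ALU needs rd=2 wr=1: ok; after: ALU=1 MUL=0 MEM=1 BR=0, R=1, W=1

issued = [0, 3, 5]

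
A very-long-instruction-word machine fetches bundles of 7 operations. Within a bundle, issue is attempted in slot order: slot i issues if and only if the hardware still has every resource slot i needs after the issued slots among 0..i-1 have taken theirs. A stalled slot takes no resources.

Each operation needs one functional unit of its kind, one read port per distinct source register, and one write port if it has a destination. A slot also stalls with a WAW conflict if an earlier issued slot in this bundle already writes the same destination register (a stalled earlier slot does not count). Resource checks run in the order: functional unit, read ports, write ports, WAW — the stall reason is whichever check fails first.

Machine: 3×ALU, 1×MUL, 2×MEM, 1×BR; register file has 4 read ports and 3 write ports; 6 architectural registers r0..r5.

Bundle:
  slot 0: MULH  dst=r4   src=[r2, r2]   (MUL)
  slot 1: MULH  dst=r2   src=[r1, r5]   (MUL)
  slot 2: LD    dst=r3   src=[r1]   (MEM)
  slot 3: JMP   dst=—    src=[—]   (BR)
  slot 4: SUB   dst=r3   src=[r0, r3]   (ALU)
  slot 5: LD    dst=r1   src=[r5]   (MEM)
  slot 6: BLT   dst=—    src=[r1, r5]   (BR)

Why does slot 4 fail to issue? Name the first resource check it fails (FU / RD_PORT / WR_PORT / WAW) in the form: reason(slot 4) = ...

#0 MUL src=r2,r2 dispatched  <A:3 Mu:0 Ld:2 B:1 rd:3 wr:2>
#1 MUL src=r1,r5 held:FU  <A:3 Mu:0 Ld:2 B:1 rd:3 wr:2>
#2 MEM src=r1 dispatched  <A:3 Mu:0 Ld:1 B:1 rd:2 wr:1>
#3 BR src=- dispatched  <A:3 Mu:0 Ld:1 B:0 rd:2 wr:1>
#4 ALU src=r0,r3 held:WAW  <A:3 Mu:0 Ld:1 B:0 rd:2 wr:1>
#5 MEM src=r5 dispatched  <A:3 Mu:0 Ld:0 B:0 rd:1 wr:0>
#6 BR src=r1,r5 held:FU  <A:3 Mu:0 Ld:0 B:0 rd:1 wr:0>

reason(slot 4) = WAW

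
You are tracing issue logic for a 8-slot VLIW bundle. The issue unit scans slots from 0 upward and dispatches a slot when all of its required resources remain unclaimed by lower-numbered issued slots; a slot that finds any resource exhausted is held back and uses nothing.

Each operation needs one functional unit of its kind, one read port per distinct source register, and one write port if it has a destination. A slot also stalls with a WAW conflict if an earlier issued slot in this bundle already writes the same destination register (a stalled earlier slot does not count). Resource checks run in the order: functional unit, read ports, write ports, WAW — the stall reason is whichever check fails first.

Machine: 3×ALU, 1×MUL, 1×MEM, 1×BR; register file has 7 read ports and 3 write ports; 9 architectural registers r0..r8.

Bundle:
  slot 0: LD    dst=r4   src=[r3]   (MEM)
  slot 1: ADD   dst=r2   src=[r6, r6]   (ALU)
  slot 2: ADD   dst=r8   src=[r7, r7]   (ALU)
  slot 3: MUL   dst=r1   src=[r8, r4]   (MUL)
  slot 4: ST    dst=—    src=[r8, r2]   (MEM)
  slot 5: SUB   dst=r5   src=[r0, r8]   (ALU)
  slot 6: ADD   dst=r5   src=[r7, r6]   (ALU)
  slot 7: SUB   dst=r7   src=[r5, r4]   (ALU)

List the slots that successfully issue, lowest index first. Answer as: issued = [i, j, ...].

issued = [0, 1, 2]

(0) want 1×MEM +1rd +1wr — yes → AL3|MU1|ME0|BR1|rd6|wr2
(1) want 1×ALU +1rd +1wr — yes → AL2|MU1|ME0|BR1|rd5|wr1
(2) want 1×ALU +1rd +1wr — yes → AL1|MU1|ME0|BR1|rd4|wr0
(3) want 1×MUL +2rd +1wr — WR_PORT → AL1|MU1|ME0|BR1|rd4|wr0
(4) want 1×MEM +2rd +0wr — FU → AL1|MU1|ME0|BR1|rd4|wr0
(5) want 1×ALU +2rd +1wr — WR_PORT → AL1|MU1|ME0|BR1|rd4|wr0
(6) want 1×ALU +2rd +1wr — WR_PORT → AL1|MU1|ME0|BR1|rd4|wr0
(7) want 1×ALU +2rd +1wr — WR_PORT → AL1|MU1|ME0|BR1|rd4|wr0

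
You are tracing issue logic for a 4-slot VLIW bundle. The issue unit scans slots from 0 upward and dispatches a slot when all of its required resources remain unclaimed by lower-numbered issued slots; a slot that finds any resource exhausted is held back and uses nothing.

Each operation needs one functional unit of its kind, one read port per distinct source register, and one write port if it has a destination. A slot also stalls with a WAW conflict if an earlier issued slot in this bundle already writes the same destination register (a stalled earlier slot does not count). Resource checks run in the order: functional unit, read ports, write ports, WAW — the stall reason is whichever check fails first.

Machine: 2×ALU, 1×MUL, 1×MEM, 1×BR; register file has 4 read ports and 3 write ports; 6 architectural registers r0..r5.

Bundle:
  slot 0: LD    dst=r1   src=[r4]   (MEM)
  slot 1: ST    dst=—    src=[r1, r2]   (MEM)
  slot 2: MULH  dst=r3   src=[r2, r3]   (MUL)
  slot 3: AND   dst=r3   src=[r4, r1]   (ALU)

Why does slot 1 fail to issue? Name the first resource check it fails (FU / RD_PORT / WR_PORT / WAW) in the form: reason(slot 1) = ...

slot 0 (MEM): ISSUE — free A2,Mu1,Ld0,B1 rp3 wp2
slot 1 (MEM): stall FU — free A2,Mu1,Ld0,B1 rp3 wp2
slot 2 (MUL): ISSUE — free A2,Mu0,Ld0,B1 rp1 wp1
slot 3 (ALU): stall RD_PORT — free A2,Mu0,Ld0,B1 rp1 wp1

reason(slot 1) = FU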